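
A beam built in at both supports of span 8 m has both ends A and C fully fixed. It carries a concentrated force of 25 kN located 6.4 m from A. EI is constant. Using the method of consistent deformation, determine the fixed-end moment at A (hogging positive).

M_A = 6.4 kN·m

Release both end moments; the primary structure is a simply-supported span AC with redundants M_A and M_C.
End rotations of the released simple span under the applied load (×1/EI):
  at A: point load 25 at a = 6.4: Pab(L + b)/(6LEI) = 51.2/EI
  at C: point load 25 at a = 6.4: Pab(L + a)/(6LEI) = 76.8/EI
  θ_A0 = 51.2/EI,  θ_C0 = 76.8/EI
Flexibility coefficients: a unit moment at one end gives L/(3EI) there and L/(6EI) at the far end, so f₁₁ = f₂₂ = 2.667/EI and f₁₂ = f₂₁ = 1.333/EI.
Compatibility — zero rotation at each built-in end:
  2.667 M_A + 1.333 M_C = 51.2
  1.333 M_A + 2.667 M_C = 76.8
Solving the pair gives M_A = 6.4 kN·m and M_C = 25.6 kN·m (hogging).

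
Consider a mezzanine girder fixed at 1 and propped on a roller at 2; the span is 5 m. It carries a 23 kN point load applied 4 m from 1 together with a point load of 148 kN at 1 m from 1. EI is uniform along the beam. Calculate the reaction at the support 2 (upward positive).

R_2 = 24.48 kN

Release the roller at 2. Primary structure: cantilever fixed at 1.
Downward deflection at the released point 2 due to the loads:
  point load 23 at a = 4: Pa²(3L − a)/(6EI) = 674.7/EI
  point load 148 at a = 1: Pa²(3L − a)/(6EI) = 345.3/EI
  δ_0 = 1020/EI
Tip deflection under a unit load at 2: L³/(3EI) = 41.67/EI.
The prop prevents deflection at 2: R_2 = δ_0/δ_{22} = 1020/41.67 = 24.48 kN.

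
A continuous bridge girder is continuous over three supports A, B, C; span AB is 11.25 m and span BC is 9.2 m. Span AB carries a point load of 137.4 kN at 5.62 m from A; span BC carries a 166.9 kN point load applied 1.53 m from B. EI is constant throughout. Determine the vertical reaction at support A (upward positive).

R_A = 46.79 kN

Release continuity at B by inserting a hinge; the redundant is the internal moment M_B. The primary structure is two simply-supported spans AB and BC.
End slopes at the hinge B, treating each span as simply supported:
  span AB: point load 137.4 at a = 5.62: Pab(L + a)/(6LEI) = 1087/EI
  span BC: point load 166.9 at a = 1.53: Pab(L + b)/(6LEI) = 598.6/EI
  relative rotation θ_0 = (1087 + 598.6)/EI = 1685/EI
A unit hogging moment at B produces rotation L₁/(3EI) + L₂/(3EI) = 6.817/EI.
Slope continuity at B: θ_0 = M_B·6.817/EI, so M_B = 1685/6.817 = 247.2 kN·m (hogging).
Span AB, ΣM about A with M_B applied at B: R_B^{AB}·11.25 = 772.2 + 247.2, so R_B^{AB} = 90.61 kN and R_A = 137.4 − 90.61 = 46.79 kN.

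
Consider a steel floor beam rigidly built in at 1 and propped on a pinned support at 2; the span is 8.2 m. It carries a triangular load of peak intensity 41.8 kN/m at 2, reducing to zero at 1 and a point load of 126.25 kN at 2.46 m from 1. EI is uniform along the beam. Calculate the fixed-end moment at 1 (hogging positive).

Choose R_2 as the redundant. The primary structure is the cantilever fixed at 1.
Downward deflection at the released point 2 due to the loads:
  triangular load, peak 41.8 at the free end: 11w₀L⁴/(120EI) = 17324/EI
  point load 126.25 at a = 2.46: Pa²(3L − a)/(6EI) = 2819/EI
  δ_0 = 20143/EI
Flexibility coefficient — unit upward force at 2: δ_{22} = L³/(3EI) = 183.8/EI.
The prop prevents deflection at 2: R_2 = δ_0/δ_{22} = 20143/183.8 = 109.6 kN.
Moment equilibrium about 1: M_1 = Σ(load moments about 1) − R_2·L = 1247 − 109.6×8.2 = 348.7 kN·m.

M_1 = 348.7 kN·m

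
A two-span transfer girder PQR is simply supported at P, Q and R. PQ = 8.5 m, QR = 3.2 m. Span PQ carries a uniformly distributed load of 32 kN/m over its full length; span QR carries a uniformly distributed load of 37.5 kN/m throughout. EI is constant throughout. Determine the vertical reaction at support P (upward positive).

R_P = 109.8 kN

Insert a hinge at Q; M_Q is the redundant, and each span becomes simply supported.
Discontinuity in slope at Q on the released structure — sum the simple-span end rotations:
  span PQ: UDL 32: wL³/(24EI) = 818.8/EI
  span QR: UDL 37.5: wL³/(24EI) = 51.2/EI
  relative rotation θ_0 = (818.8 + 51.2)/EI = 870/EI
A unit hogging moment at Q produces rotation L₁/(3EI) + L₂/(3EI) = 3.9/EI.
Slope continuity at Q: θ_0 = M_Q·3.9/EI, so M_Q = 870/3.9 = 223.1 kN·m (hogging).
Span PQ, ΣM about P with M_Q applied at Q: R_Q^{PQ}·8.5 = 1156 + 223.1, so R_Q^{PQ} = 162.2 kN and R_P = 272 − 162.2 = 109.8 kN.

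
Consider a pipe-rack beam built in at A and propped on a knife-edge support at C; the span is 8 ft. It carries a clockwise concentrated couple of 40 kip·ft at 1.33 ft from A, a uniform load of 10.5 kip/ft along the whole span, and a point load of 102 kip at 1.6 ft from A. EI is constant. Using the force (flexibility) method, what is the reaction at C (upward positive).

R_C = 39.5 kip

Remove the prop at C; the released (primary) structure is a cantilever built in at A.
Deflection at C on the released cantilever, summing each load's contribution:
  clockwise couple 40 at a = 1.33: M₀a(2L − a)/(2EI) = 390.2/EI
  UDL 10.5: wL⁴/(8EI) = 5376/EI
  point load 102 at a = 1.6: Pa²(3L − a)/(6EI) = 974.8/EI
  δ_0 = 6741/EI
Flexibility coefficient — unit upward force at C: δ_{CC} = L³/(3EI) = 170.7/EI.
Compatibility at C: δ_0 − R_C·δ_{CC} = 0, so R_C = 6741/170.7 = 39.5 kip.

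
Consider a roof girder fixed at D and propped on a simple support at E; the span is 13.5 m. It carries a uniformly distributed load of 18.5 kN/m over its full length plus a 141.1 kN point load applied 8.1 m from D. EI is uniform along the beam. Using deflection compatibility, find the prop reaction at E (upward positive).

Release the roller at E. Primary structure: cantilever fixed at D.
Downward deflection at the released point E due to the loads:
  UDL 18.5: wL⁴/(8EI) = 76810/EI
  point load 141.1 at a = 8.1: Pa²(3L − a)/(6EI) = 49991/EI
  δ_0 = 126801/EI
Flexibility coefficient — unit upward force at E: δ_{EE} = L³/(3EI) = 820.1/EI.
The prop prevents deflection at E: R_E = δ_0/δ_{EE} = 126801/820.1 = 154.6 kN.

R_E = 154.6 kN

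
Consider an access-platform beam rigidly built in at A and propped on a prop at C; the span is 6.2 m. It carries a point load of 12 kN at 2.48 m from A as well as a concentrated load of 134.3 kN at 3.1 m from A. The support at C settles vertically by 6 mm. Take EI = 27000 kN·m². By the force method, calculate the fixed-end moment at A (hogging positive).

M_A = 183.1 kN·m

Take the reaction at C as the redundant and release it; the primary structure is a cantilever fixed at A.
Downward deflection at the released point C due to the loads:
  point load 12 at a = 2.48: Pa²(3L − a)/(6EI) = 198.3/EI
  point load 134.3 at a = 3.1: Pa²(3L − a)/(6EI) = 3334/EI
  δ_0 = 3532/EI
Tip deflection under a unit load at C: L³/(3EI) = 79.44/EI.
With EI = 27000 kN·m²: δ_0 = 0.13083 m and δ_{CC} = 0.002942 m/kN.
Compatibility — the beam at C must follow the support down by 0.006 m: δ_0 − R_C·δ_{CC} = 0.006, so R_C = (0.13083 − 0.006)/0.002942 = 42.43 kN.
Moment equilibrium about A: M_A = Σ(load moments about A) − R_C·L = 446.1 − 42.43×6.2 = 183.1 kN·m.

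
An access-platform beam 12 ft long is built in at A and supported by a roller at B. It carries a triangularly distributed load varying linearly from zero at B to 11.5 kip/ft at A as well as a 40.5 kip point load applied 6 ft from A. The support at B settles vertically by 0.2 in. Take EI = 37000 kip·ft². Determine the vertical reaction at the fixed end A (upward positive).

Choose R_B as the redundant. The primary structure is the cantilever fixed at A.
Primary-structure tip deflection at B by superposition:
  triangular load, peak 11.5 at the fixed end: w₀L⁴/(30EI) = 7949/EI
  point load 40.5 at a = 6: Pa²(3L − a)/(6EI) = 7290/EI
  δ_0 = 15239/EI
Flexibility coefficient — unit upward force at B: δ_{BB} = L³/(3EI) = 576/EI.
With EI = 37000 kip·ft²: δ_0 = 0.41186 ft and δ_{BB} = 0.015568 ft/kip.
Compatibility — the beam at B must follow the support down by 0.01667 ft: δ_0 − R_B·δ_{BB} = 0.01667, so R_B = (0.41186 − 0.01667)/0.015568 = 25.39 kip.
Vertical equilibrium: R_A = ΣP − R_B = 109.5 − 25.39 = 84.11 kip.

R_A = 84.11 kip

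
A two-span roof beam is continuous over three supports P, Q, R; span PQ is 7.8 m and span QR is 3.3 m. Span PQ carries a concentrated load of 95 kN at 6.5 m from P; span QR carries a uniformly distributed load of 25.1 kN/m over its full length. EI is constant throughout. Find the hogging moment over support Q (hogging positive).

Insert a hinge at Q; M_Q is the redundant, and each span becomes simply supported.
End slopes at the hinge Q, treating each span as simply supported:
  span PQ: point load 95 at a = 6.5: Pab(L + a)/(6LEI) = 245.3/EI
  span QR: UDL 25.1: wL³/(24EI) = 37.58/EI
  relative rotation θ_0 = (245.3 + 37.58)/EI = 282.9/EI
A unit hogging moment at Q produces rotation L₁/(3EI) + L₂/(3EI) = 3.7/EI.
Compatibility: M_Q·(L₁+L₂)/(3EI) = θ_0, giving M_Q = 76.45 kN·m (hogging).

M_Q = 76.45 kN·m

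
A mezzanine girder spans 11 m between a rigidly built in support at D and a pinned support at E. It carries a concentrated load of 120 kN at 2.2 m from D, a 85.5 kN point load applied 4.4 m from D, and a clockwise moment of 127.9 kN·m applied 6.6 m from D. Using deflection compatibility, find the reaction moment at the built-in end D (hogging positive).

Take the reaction at E as the redundant and release it; the primary structure is a cantilever fixed at D.
Primary-structure tip deflection at E by superposition:
  point load 120 at a = 2.2: Pa²(3L − a)/(6EI) = 2981/EI
  point load 85.5 at a = 4.4: Pa²(3L − a)/(6EI) = 7890/EI
  clockwise couple 127.9 at a = 6.6: M₀a(2L − a)/(2EI) = 6500/EI
  δ_0 = 17371/EI
Flexibility coefficient — unit upward force at E: δ_{EE} = L³/(3EI) = 443.7/EI.
Compatibility at E: δ_0 − R_E·δ_{EE} = 0, so R_E = 17371/443.7 = 39.15 kN.
Moment equilibrium about D: M_D = Σ(load moments about D) − R_E·L = 768.1 − 39.15×11 = 337.4 kN·m.

M_D = 337.4 kN·m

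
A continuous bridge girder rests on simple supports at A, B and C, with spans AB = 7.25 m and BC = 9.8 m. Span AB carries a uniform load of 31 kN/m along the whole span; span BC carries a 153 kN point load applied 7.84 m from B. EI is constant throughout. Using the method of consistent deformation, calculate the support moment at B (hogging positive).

Take M_B as the redundant. Released structure: two simple spans AB and BC with a hinge at B.
Rotations at B on the released spans (each span's end-slope, ×1/EI):
  span AB: UDL 31: wL³/(24EI) = 492.2/EI
  span BC: point load 153 at a = 7.84: Pab(L + b)/(6LEI) = 470.2/EI
  relative rotation θ_0 = (492.2 + 470.2)/EI = 962.4/EI
A unit hogging moment at B produces rotation L₁/(3EI) + L₂/(3EI) = 5.683/EI.
Slope continuity at B: θ_0 = M_B·5.683/EI, so M_B = 962.4/5.683 = 169.3 kN·m (hogging).

M_B = 169.3 kN·m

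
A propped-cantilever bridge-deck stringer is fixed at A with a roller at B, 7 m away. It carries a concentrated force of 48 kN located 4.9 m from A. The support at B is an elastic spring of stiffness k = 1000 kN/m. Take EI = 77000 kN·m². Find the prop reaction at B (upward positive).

Release the roller at B. Primary structure: cantilever fixed at A.
Downward deflection at the released point B due to the loads:
  point load 48 at a = 4.9: Pa²(3L − a)/(6EI) = 3092/EI
Flexibility coefficient — unit upward force at B: δ_{BB} = L³/(3EI) = 114.3/EI.
With EI = 77000 kN·m²: δ_0 = 0.040162 m and δ_{BB} = 0.001485 m/kN.
Compatibility — the spring shortens by R_B/k under the reaction it provides: δ_0 − R_B·δ_{BB} = R_B/k. With 1/k = 0.001 m/kN, R_B = δ_0 / (δ_{BB} + 1/k) = 0.040162 / (0.001485 + 0.001) = 16.16 kN.

R_B = 16.16 kN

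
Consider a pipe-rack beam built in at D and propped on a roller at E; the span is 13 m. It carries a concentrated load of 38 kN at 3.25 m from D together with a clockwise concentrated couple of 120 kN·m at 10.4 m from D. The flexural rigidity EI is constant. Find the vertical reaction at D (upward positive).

R_D = 21.44 kN

Take the reaction at E as the redundant and release it; the primary structure is a cantilever fixed at D.
Primary-structure tip deflection at E by superposition:
  point load 38 at a = 3.25: Pa²(3L − a)/(6EI) = 2392/EI
  clockwise couple 120 at a = 10.4: M₀a(2L − a)/(2EI) = 9734/EI
  δ_0 = 12126/EI
Tip deflection under a unit load at E: L³/(3EI) = 732.3/EI.
The prop prevents deflection at E: R_E = δ_0/δ_{EE} = 12126/732.3 = 16.56 kN.
Vertical equilibrium: R_D = ΣP − R_E = 38 − 16.56 = 21.44 kN.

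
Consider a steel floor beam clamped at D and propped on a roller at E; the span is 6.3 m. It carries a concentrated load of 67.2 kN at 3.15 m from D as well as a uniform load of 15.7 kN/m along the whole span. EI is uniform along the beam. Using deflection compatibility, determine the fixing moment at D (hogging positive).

Release the roller at E. Primary structure: cantilever fixed at D.
Deflection at E on the released cantilever, summing each load's contribution:
  point load 67.2 at a = 3.15: Pa²(3L − a)/(6EI) = 1750/EI
  UDL 15.7: wL⁴/(8EI) = 3092/EI
  δ_0 = 4842/EI
Flexibility coefficient — unit upward force at E: δ_{EE} = L³/(3EI) = 83.35/EI.
Compatibility at E: δ_0 − R_E·δ_{EE} = 0, so R_E = 4842/83.35 = 58.09 kN.
Moment equilibrium about D: M_D = Σ(load moments about D) − R_E·L = 523.2 − 58.09×6.3 = 157.3 kN·m.

M_D = 157.3 kN·m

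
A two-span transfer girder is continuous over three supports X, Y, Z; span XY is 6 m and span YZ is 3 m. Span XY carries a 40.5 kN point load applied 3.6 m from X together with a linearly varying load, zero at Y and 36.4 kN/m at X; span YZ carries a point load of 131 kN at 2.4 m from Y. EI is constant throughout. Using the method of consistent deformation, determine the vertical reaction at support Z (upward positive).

R_Z = 73.25 kN

Insert a hinge at Y; M_Y is the redundant, and each span becomes simply supported.
Discontinuity in slope at Y on the released structure — sum the simple-span end rotations:
  span XY: point load 40.5 at a = 3.6: Pab(L + a)/(6LEI) = 93.31/EI
  span XY: triangular load, peak 36.4: 7w₀L³/(360EI) = 152.9/EI
  span YZ: point load 131 at a = 2.4: Pab(L + b)/(6LEI) = 37.73/EI
  relative rotation θ_0 = (246.2 + 37.73)/EI = 283.9/EI
A unit hogging moment at Y produces rotation L₁/(3EI) + L₂/(3EI) = 3/EI.
Compatibility: M_Y·(L₁+L₂)/(3EI) = θ_0, giving M_Y = 94.64 kN·m (hogging).
Span YZ, ΣM about Z: R_Y^{YZ}·3 = 78.6 + 94.64, so R_Y^{YZ} = 57.75 kN and R_Z = 131 − 57.75 = 73.25 kN.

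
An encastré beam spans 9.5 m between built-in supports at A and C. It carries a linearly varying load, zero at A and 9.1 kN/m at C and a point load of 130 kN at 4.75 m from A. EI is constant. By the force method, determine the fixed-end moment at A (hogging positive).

M_A = 181.8 kN·m

Take the two fixed-end moments M_A, M_C as redundants; the released structure is the simple span AC.
End rotations of the released simple span under the applied load (×1/EI):
  at A: triangular load, peak 9.1: 7w₀L³/(360EI) = 151.7/EI
  at C: triangular load, peak 9.1: w₀L³/(45EI) = 173.4/EI
  at A: point load 130 at a = 4.75: Pab(L + b)/(6LEI) = 733.3/EI
  at C: point load 130 at a = 4.75: Pab(L + a)/(6LEI) = 733.3/EI
  θ_A0 = 885/EI,  θ_C0 = 906.7/EI
Flexibility coefficients: a unit moment at one end gives L/(3EI) there and L/(6EI) at the far end, so f₁₁ = f₂₂ = 3.167/EI and f₁₂ = f₂₁ = 1.583/EI.
Compatibility — zero rotation at each built-in end:
  3.167 M_A + 1.583 M_C = 885
  1.583 M_A + 3.167 M_C = 906.7
Solving the pair gives M_A = 181.8 kN·m and M_C = 195.4 kN·m (hogging).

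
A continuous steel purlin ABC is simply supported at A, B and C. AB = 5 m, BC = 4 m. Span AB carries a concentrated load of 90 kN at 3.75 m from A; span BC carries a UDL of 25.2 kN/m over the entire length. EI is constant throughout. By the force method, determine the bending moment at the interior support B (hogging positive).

Insert a hinge at B; M_B is the redundant, and each span becomes simply supported.
Discontinuity in slope at B on the released structure — sum the simple-span end rotations:
  span AB: point load 90 at a = 3.75: Pab(L + a)/(6LEI) = 123/EI
  span BC: UDL 25.2: wL³/(24EI) = 67.2/EI
  relative rotation θ_0 = (123 + 67.2)/EI = 190.2/EI
A unit hogging moment at B produces rotation L₁/(3EI) + L₂/(3EI) = 3/EI.
Compatibility: M_B·(L₁+L₂)/(3EI) = θ_0, giving M_B = 63.42 kN·m (hogging).

M_B = 63.42 kN·m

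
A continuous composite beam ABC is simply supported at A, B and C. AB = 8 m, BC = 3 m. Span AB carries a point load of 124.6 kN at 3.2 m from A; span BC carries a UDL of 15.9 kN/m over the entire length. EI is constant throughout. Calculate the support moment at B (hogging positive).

M_B = 126.7 kN·m

Insert a hinge at B; M_B is the redundant, and each span becomes simply supported.
Discontinuity in slope at B on the released structure — sum the simple-span end rotations:
  span AB: point load 124.6 at a = 3.2: Pab(L + a)/(6LEI) = 446.6/EI
  span BC: UDL 15.9: wL³/(24EI) = 17.89/EI
  relative rotation θ_0 = (446.6 + 17.89)/EI = 464.5/EI
A unit hogging moment at B produces rotation L₁/(3EI) + L₂/(3EI) = 3.667/EI.
Compatibility: M_B·(L₁+L₂)/(3EI) = θ_0, giving M_B = 126.7 kN·m (hogging).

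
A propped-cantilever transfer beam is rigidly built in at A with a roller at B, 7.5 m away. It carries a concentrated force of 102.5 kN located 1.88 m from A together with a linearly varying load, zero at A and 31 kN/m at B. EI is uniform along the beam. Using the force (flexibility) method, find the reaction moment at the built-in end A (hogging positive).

M_A = 228 kN·m

Take the reaction at B as the redundant and release it; the primary structure is a cantilever fixed at A.
Free-end deflection of the primary structure under the applied loading (downward +):
  point load 102.5 at a = 1.88: Pa²(3L − a)/(6EI) = 1245/EI
  triangular load, peak 31 at the free end: 11w₀L⁴/(120EI) = 8991/EI
  δ_0 = 10236/EI
Flexibility coefficient — unit upward force at B: δ_{BB} = L³/(3EI) = 140.6/EI.
Compatibility at B: δ_0 − R_B·δ_{BB} = 0, so R_B = 10236/140.6 = 72.79 kN.
Moment equilibrium about A: M_A = Σ(load moments about A) − R_B·L = 774 − 72.79×7.5 = 228 kN·m.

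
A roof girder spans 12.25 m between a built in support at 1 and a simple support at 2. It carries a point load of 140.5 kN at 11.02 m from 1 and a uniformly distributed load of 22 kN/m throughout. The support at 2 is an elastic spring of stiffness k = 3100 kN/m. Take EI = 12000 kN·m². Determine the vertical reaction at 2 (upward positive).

R_2 = 219.1 kN

Release the roller at 2. Primary structure: cantilever fixed at 1.
Free-end deflection of the primary structure under the applied loading (downward +):
  point load 140.5 at a = 11.02: Pa²(3L − a)/(6EI) = 73169/EI
  UDL 22: wL⁴/(8EI) = 61927/EI
  δ_0 = 135096/EI
Tip deflection under a unit load at 2: L³/(3EI) = 612.8/EI.
With EI = 12000 kN·m²: δ_0 = 11.258 m and δ_{22} = 0.051063 m/kN.
Compatibility — the spring shortens by R_2/k under the reaction it provides: δ_0 − R_2·δ_{22} = R_2/k. With 1/k = 0.000323 m/kN, R_2 = δ_0 / (δ_{22} + 1/k) = 11.258 / (0.051063 + 0.000323) = 219.1 kN.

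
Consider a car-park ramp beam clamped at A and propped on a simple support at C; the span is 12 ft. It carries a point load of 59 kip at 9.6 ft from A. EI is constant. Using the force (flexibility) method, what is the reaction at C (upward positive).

R_C = 41.54 kip

Take the reaction at C as the redundant and release it; the primary structure is a cantilever fixed at A.
Downward deflection at the released point C due to the loads:
  point load 59 at a = 9.6: Pa²(3L − a)/(6EI) = 23925/EI
Tip deflection under a unit load at C: L³/(3EI) = 576/EI.
Compatibility at C: δ_0 − R_C·δ_{CC} = 0, so R_C = 23925/576 = 41.54 kip.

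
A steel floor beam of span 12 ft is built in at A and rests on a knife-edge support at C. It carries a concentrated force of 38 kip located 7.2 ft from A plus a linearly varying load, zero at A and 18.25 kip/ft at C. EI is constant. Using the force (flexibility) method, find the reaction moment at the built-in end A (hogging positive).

Take the reaction at C as the redundant and release it; the primary structure is a cantilever fixed at A.
Downward deflection at the released point C due to the loads:
  point load 38 at a = 7.2: Pa²(3L − a)/(6EI) = 9456/EI
  triangular load, peak 18.25 at the free end: 11w₀L⁴/(120EI) = 34690/EI
  δ_0 = 44145/EI
Flexibility coefficient — unit upward force at C: δ_{CC} = L³/(3EI) = 576/EI.
Compatibility at C: δ_0 − R_C·δ_{CC} = 0, so R_C = 44145/576 = 76.64 kip.
Moment equilibrium about A: M_A = Σ(load moments about A) − R_C·L = 1150 − 76.64×12 = 229.9 kip·ft.

M_A = 229.9 kip·ft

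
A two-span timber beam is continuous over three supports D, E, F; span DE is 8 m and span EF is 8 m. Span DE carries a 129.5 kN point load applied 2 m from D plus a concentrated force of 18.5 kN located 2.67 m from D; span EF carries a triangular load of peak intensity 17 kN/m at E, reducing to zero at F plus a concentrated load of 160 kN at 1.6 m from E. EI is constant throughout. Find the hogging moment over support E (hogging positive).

M_E = 200.1 kN·m

Insert a hinge at E; M_E is the redundant, and each span becomes simply supported.
End slopes at the hinge E, treating each span as simply supported:
  span DE: point load 129.5 at a = 2: Pab(L + a)/(6LEI) = 323.8/EI
  span DE: point load 18.5 at a = 2.67: Pab(L + a)/(6LEI) = 58.52/EI
  span EF: triangular load, peak 17: w₀L³/(45EI) = 193.4/EI
  span EF: point load 160 at a = 1.6: Pab(L + b)/(6LEI) = 491.5/EI
  relative rotation θ_0 = (382.3 + 684.9)/EI = 1067/EI
A unit hogging moment at E produces rotation L₁/(3EI) + L₂/(3EI) = 5.333/EI.
Slope continuity at E: θ_0 = M_E·5.333/EI, so M_E = 1067/5.333 = 200.1 kN·m (hogging).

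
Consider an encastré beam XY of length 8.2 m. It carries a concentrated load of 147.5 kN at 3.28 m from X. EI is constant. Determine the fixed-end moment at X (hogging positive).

Release both end moments; the primary structure is a simply-supported span XY with redundants M_X and M_Y.
Simple-span end rotations at X and Y under the given loads:
  at X: point load 147.5 at a = 3.28: Pab(L + b)/(6LEI) = 634.7/EI
  at Y: point load 147.5 at a = 3.28: Pab(L + a)/(6LEI) = 555.4/EI
  θ_X0 = 634.7/EI,  θ_Y0 = 555.4/EI
Flexibility coefficients: a unit moment at one end gives L/(3EI) there and L/(6EI) at the far end, so f₁₁ = f₂₂ = 2.733/EI and f₁₂ = f₂₁ = 1.367/EI.
Compatibility — zero rotation at each built-in end:
  2.733 M_X + 1.367 M_Y = 634.7
  1.367 M_X + 2.733 M_Y = 555.4
Solving the pair gives M_X = 174.2 kN·m and M_Y = 116.1 kN·m (hogging).

M_X = 174.2 kN·m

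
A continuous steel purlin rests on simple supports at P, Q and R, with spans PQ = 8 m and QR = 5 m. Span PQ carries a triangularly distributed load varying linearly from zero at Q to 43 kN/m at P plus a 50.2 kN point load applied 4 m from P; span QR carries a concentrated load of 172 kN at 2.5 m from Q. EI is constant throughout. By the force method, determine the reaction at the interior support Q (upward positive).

Insert a hinge at Q; M_Q is the redundant, and each span becomes simply supported.
Discontinuity in slope at Q on the released structure — sum the simple-span end rotations:
  span PQ: triangular load, peak 43: 7w₀L³/(360EI) = 428.1/EI
  span PQ: point load 50.2 at a = 4: Pab(L + a)/(6LEI) = 200.8/EI
  span QR: point load 172 at a = 2.5: Pab(L + b)/(6LEI) = 268.8/EI
  relative rotation θ_0 = (628.9 + 268.8)/EI = 897.6/EI
A unit hogging moment at Q produces rotation L₁/(3EI) + L₂/(3EI) = 4.333/EI.
Slope continuity at Q: θ_0 = M_Q·4.333/EI, so M_Q = 897.6/4.333 = 207.1 kN·m (hogging).
Span PQ, ΣM about P with M_Q applied at Q: R_Q^{PQ}·8 = 659.5 + 207.1, so R_Q^{PQ} = 108.3 kN and R_P = 222.2 − 108.3 = 113.9 kN.
Span QR, ΣM about R: R_Q^{QR}·5 = 430 + 207.1, so R_Q^{QR} = 127.4 kN and R_R = 172 − 127.4 = 44.57 kN.
R_Q = 108.3 + 127.4 = 235.8 kN.

R_Q = 235.8 kN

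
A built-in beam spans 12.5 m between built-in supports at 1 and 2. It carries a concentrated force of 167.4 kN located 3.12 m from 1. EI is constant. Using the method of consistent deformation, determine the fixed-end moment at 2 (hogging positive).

Release both end moments; the primary structure is a simply-supported span 12 with redundants M_1 and M_2.
End rotations of the released simple span under the applied load (×1/EI):
  at 1: point load 167.4 at a = 3.12: Pab(L + b)/(6LEI) = 1429/EI
  at 2: point load 167.4 at a = 3.12: Pab(L + a)/(6LEI) = 1020/EI
  θ_10 = 1429/EI,  θ_20 = 1020/EI
Flexibility coefficients: a unit moment at one end gives L/(3EI) there and L/(6EI) at the far end, so f₁₁ = f₂₂ = 4.167/EI and f₁₂ = f₂₁ = 2.083/EI.
Compatibility — zero rotation at each built-in end:
  4.167 M_1 + 2.083 M_2 = 1429
  2.083 M_1 + 4.167 M_2 = 1020
Solving the pair gives M_1 = 294.1 kN·m and M_2 = 97.82 kN·m (hogging).

M_2 = 97.82 kN·m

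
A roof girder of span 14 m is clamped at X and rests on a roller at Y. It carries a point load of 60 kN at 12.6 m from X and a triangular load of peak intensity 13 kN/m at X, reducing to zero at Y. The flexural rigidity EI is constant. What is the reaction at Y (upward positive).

R_Y = 69.23 kN

Release the roller at Y. Primary structure: cantilever fixed at X.
Primary-structure tip deflection at Y by superposition:
  point load 60 at a = 12.6: Pa²(3L − a)/(6EI) = 46675/EI
  triangular load, peak 13 at the fixed end: w₀L⁴/(30EI) = 16647/EI
  δ_0 = 63322/EI
Flexibility coefficient — unit upward force at Y: δ_{YY} = L³/(3EI) = 914.7/EI.
Compatibility at Y: δ_0 − R_Y·δ_{YY} = 0, so R_Y = 63322/914.7 = 69.23 kN.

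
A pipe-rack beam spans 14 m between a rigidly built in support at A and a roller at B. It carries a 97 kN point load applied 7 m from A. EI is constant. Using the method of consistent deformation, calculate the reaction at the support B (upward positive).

R_B = 30.31 kN

Remove the prop at B; the released (primary) structure is a cantilever built in at A.
Primary-structure tip deflection at B by superposition:
  point load 97 at a = 7: Pa²(3L − a)/(6EI) = 27726/EI
Tip deflection under a unit load at B: L³/(3EI) = 914.7/EI.
The prop prevents deflection at B: R_B = δ_0/δ_{BB} = 27726/914.7 = 30.31 kN.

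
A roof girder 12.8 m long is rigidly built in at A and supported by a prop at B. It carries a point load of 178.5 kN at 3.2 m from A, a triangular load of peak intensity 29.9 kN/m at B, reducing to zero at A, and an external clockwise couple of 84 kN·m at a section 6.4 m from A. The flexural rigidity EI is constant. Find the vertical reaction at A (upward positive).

R_A = 241.9 kN

Choose R_B as the redundant. The primary structure is the cantilever fixed at A.
Downward deflection at the released point B due to the loads:
  point load 178.5 at a = 3.2: Pa²(3L − a)/(6EI) = 10723/EI
  triangular load, peak 29.9 at the free end: 11w₀L⁴/(120EI) = 73574/EI
  clockwise couple 84 at a = 6.4: M₀a(2L − a)/(2EI) = 5161/EI
  δ_0 = 89458/EI
Flexibility coefficient — unit upward force at B: δ_{BB} = L³/(3EI) = 699.1/EI.
The prop prevents deflection at B: R_B = δ_0/δ_{BB} = 89458/699.1 = 128 kN.
Vertical equilibrium: R_A = ΣP − R_B = 369.9 − 128 = 241.9 kN.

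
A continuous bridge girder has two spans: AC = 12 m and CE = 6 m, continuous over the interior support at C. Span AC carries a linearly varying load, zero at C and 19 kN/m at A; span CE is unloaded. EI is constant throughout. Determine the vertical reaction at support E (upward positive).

R_E = -17.73 kN

Release continuity at C by inserting a hinge; the redundant is the internal moment M_C. The primary structure is two simply-supported spans AC and CE.
Rotations at C on the released spans (each span's end-slope, ×1/EI):
  span AC: triangular load, peak 19: 7w₀L³/(360EI) = 638.4/EI
  relative rotation θ_0 = (638.4 + 0)/EI = 638.4/EI
A unit hogging moment at C produces rotation L₁/(3EI) + L₂/(3EI) = 6/EI.
Compatibility: M_C·(L₁+L₂)/(3EI) = θ_0, giving M_C = 106.4 kN·m (hogging).
Span CE, ΣM about E: R_C^{CE}·6 = 0 + 106.4, so R_C^{CE} = 17.73 kN and R_E = 0 − 17.73 = -17.73 kN.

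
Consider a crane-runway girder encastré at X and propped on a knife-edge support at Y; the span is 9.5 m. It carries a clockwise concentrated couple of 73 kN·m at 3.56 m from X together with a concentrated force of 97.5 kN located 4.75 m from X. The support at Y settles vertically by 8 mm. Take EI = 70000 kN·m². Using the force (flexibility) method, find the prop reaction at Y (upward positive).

Choose R_Y as the redundant. The primary structure is the cantilever fixed at X.
Primary-structure tip deflection at Y by superposition:
  clockwise couple 73 at a = 3.56: M₀a(2L − a)/(2EI) = 2006/EI
  point load 97.5 at a = 4.75: Pa²(3L − a)/(6EI) = 8708/EI
  δ_0 = 10714/EI
Flexibility coefficient — unit upward force at Y: δ_{YY} = L³/(3EI) = 285.8/EI.
With EI = 70000 kN·m²: δ_0 = 0.15306 m and δ_{YY} = 0.004083 m/kN.
Compatibility — the beam at Y must follow the support down by 0.008 m: δ_0 − R_Y·δ_{YY} = 0.008, so R_Y = (0.15306 − 0.008)/0.004083 = 35.53 kN.

R_Y = 35.53 kN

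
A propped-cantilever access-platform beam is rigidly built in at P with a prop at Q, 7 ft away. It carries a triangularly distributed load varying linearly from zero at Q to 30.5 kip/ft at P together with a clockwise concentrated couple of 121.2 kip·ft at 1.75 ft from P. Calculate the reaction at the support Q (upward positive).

R_Q = 32.71 kip

Remove the prop at Q; the released (primary) structure is a cantilever built in at P.
Downward deflection at the released point Q due to the loads:
  triangular load, peak 30.5 at the fixed end: w₀L⁴/(30EI) = 2441/EI
  clockwise couple 121.2 at a = 1.75: M₀a(2L − a)/(2EI) = 1299/EI
  δ_0 = 3740/EI
Tip deflection under a unit load at Q: L³/(3EI) = 114.3/EI.
Compatibility at Q: δ_0 − R_Q·δ_{QQ} = 0, so R_Q = 3740/114.3 = 32.71 kip.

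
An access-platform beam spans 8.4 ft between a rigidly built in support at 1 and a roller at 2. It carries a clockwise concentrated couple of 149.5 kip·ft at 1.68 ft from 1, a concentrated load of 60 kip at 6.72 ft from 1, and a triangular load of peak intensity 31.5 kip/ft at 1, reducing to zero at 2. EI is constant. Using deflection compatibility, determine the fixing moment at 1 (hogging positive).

M_1 = 265.3 kip·ft

Remove the prop at 2; the released (primary) structure is a cantilever built in at 1.
Downward deflection at the released point 2 due to the loads:
  clockwise couple 149.5 at a = 1.68: M₀a(2L − a)/(2EI) = 1899/EI
  point load 60 at a = 6.72: Pa²(3L − a)/(6EI) = 8345/EI
  triangular load, peak 31.5 at the fixed end: w₀L⁴/(30EI) = 5228/EI
  δ_0 = 15472/EI
Flexibility coefficient — unit upward force at 2: δ_{22} = L³/(3EI) = 197.6/EI.
The prop prevents deflection at 2: R_2 = δ_0/δ_{22} = 15472/197.6 = 78.31 kip.
Moment equilibrium about 1: M_1 = Σ(load moments about 1) − R_2·L = 923.1 − 78.31×8.4 = 265.3 kip·ft.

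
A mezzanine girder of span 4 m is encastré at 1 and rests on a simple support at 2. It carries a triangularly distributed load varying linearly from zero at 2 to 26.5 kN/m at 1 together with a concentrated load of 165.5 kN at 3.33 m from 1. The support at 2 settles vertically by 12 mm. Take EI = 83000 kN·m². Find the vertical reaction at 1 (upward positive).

Choose R_2 as the redundant. The primary structure is the cantilever fixed at 1.
Deflection at 2 on the released cantilever, summing each load's contribution:
  triangular load, peak 26.5 at the fixed end: w₀L⁴/(30EI) = 226.1/EI
  point load 165.5 at a = 3.33: Pa²(3L − a)/(6EI) = 2652/EI
  δ_0 = 2878/EI
Tip deflection under a unit load at 2: L³/(3EI) = 21.33/EI.
With EI = 83000 kN·m²: δ_0 = 0.034675 m and δ_{22} = 0.000257 m/kN.
Compatibility — the beam at 2 must follow the support down by 0.012 m: δ_0 − R_2·δ_{22} = 0.012, so R_2 = (0.034675 − 0.012)/0.000257 = 88.22 kN.
Vertical equilibrium: R_1 = ΣP − R_2 = 218.5 − 88.22 = 130.3 kN.

R_1 = 130.3 kN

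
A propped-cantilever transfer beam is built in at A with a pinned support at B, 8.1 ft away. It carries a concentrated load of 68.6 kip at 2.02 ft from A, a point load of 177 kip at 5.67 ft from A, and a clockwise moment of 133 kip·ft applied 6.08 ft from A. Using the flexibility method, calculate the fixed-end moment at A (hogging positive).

M_A = 232.7 kip·ft

Remove the prop at B; the released (primary) structure is a cantilever built in at A.
Deflection at B on the released cantilever, summing each load's contribution:
  point load 68.6 at a = 2.02: Pa²(3L − a)/(6EI) = 1039/EI
  point load 177 at a = 5.67: Pa²(3L − a)/(6EI) = 17669/EI
  clockwise couple 133 at a = 6.08: M₀a(2L − a)/(2EI) = 4092/EI
  δ_0 = 22800/EI
Tip deflection under a unit load at B: L³/(3EI) = 177.1/EI.
The prop prevents deflection at B: R_B = δ_0/δ_{BB} = 22800/177.1 = 128.7 kip.
Moment equilibrium about A: M_A = Σ(load moments about A) − R_B·L = 1275 − 128.7×8.1 = 232.7 kip·ft.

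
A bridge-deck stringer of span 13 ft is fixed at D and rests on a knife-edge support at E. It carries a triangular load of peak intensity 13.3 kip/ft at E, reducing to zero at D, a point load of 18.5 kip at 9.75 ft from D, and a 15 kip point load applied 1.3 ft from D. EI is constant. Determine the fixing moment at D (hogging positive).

Take the reaction at E as the redundant and release it; the primary structure is a cantilever fixed at D.
Free-end deflection of the primary structure under the applied loading (downward +):
  triangular load, peak 13.3 at the free end: 11w₀L⁴/(120EI) = 34821/EI
  point load 18.5 at a = 9.75: Pa²(3L − a)/(6EI) = 8573/EI
  point load 15 at a = 1.3: Pa²(3L − a)/(6EI) = 159.3/EI
  δ_0 = 43553/EI
Flexibility coefficient — unit upward force at E: δ_{EE} = L³/(3EI) = 732.3/EI.
The prop prevents deflection at E: R_E = δ_0/δ_{EE} = 43553/732.3 = 59.47 kip.
Moment equilibrium about D: M_D = Σ(load moments about D) − R_E·L = 949.1 − 59.47×13 = 176 kip·ft.

M_D = 176 kip·ft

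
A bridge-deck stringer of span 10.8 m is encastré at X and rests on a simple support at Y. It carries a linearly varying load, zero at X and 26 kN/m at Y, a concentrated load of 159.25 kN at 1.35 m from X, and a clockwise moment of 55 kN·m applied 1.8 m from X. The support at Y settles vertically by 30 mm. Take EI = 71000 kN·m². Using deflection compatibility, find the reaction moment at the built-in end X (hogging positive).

Release the roller at Y. Primary structure: cantilever fixed at X.
Free-end deflection of the primary structure under the applied loading (downward +):
  triangular load, peak 26 at the free end: 11w₀L⁴/(120EI) = 32425/EI
  point load 159.25 at a = 1.35: Pa²(3L − a)/(6EI) = 1502/EI
  clockwise couple 55 at a = 1.8: M₀a(2L − a)/(2EI) = 980.1/EI
  δ_0 = 34907/EI
Flexibility coefficient — unit upward force at Y: δ_{YY} = L³/(3EI) = 419.9/EI.
With EI = 71000 kN·m²: δ_0 = 0.49165 m and δ_{YY} = 0.005914 m/kN.
Compatibility — the beam at Y must follow the support down by 0.03 m: δ_0 − R_Y·δ_{YY} = 0.03, so R_Y = (0.49165 − 0.03)/0.005914 = 78.06 kN.
Moment equilibrium about X: M_X = Σ(load moments about X) − R_Y·L = 1281 − 78.06×10.8 = 437.8 kN·m.

M_X = 437.8 kN·m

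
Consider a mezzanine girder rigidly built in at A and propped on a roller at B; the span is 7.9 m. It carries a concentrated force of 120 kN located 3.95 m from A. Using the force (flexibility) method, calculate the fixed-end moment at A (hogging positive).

Choose R_B as the redundant. The primary structure is the cantilever fixed at A.
Free-end deflection of the primary structure under the applied loading (downward +):
  point load 120 at a = 3.95: Pa²(3L − a)/(6EI) = 6163/EI
Flexibility coefficient — unit upward force at B: δ_{BB} = L³/(3EI) = 164.3/EI.
Compatibility at B: δ_0 − R_B·δ_{BB} = 0, so R_B = 6163/164.3 = 37.5 kN.
Moment equilibrium about A: M_A = Σ(load moments about A) − R_B·L = 474 − 37.5×7.9 = 177.8 kN·m.

M_A = 177.8 kN·m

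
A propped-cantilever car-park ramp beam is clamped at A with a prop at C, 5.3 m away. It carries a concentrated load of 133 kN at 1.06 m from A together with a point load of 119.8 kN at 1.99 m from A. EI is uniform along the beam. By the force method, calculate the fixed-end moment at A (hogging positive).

M_A = 222.4 kN·m

Choose R_C as the redundant. The primary structure is the cantilever fixed at A.
Downward deflection at the released point C due to the loads:
  point load 133 at a = 1.06: Pa²(3L − a)/(6EI) = 369.6/EI
  point load 119.8 at a = 1.99: Pa²(3L − a)/(6EI) = 1100/EI
  δ_0 = 1469/EI
Flexibility coefficient — unit upward force at C: δ_{CC} = L³/(3EI) = 49.63/EI.
The prop prevents deflection at C: R_C = δ_0/δ_{CC} = 1469/49.63 = 29.61 kN.
Moment equilibrium about A: M_A = Σ(load moments about A) − R_C·L = 379.4 − 29.61×5.3 = 222.4 kN·m.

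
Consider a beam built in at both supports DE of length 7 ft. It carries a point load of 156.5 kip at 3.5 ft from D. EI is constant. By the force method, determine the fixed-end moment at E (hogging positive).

M_E = 136.9 kip·ft

Take the two fixed-end moments M_D, M_E as redundants; the released structure is the simple span DE.
On the primary (simply-supported) span, the end slopes from the loading are:
  at D: point load 156.5 at a = 3.5: Pab(L + b)/(6LEI) = 479.3/EI
  at E: point load 156.5 at a = 3.5: Pab(L + a)/(6LEI) = 479.3/EI
  θ_D0 = 479.3/EI,  θ_E0 = 479.3/EI
Flexibility coefficients: a unit moment at one end gives L/(3EI) there and L/(6EI) at the far end, so f₁₁ = f₂₂ = 2.333/EI and f₁₂ = f₂₁ = 1.167/EI.
Compatibility — zero rotation at each built-in end:
  2.333 M_D + 1.167 M_E = 479.3
  1.167 M_D + 2.333 M_E = 479.3
Solving the pair gives M_D = 136.9 kip·ft and M_E = 136.9 kip·ft (hogging).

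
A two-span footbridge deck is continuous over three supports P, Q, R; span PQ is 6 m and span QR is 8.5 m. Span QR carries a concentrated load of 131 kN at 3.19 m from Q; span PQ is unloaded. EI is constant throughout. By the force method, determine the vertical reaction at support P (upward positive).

Release continuity at Q by inserting a hinge; the redundant is the internal moment M_Q. The primary structure is two simply-supported spans PQ and QR.
Discontinuity in slope at Q on the released structure — sum the simple-span end rotations:
  span QR: point load 131 at a = 3.19: Pab(L + b)/(6LEI) = 600.9/EI
  relative rotation θ_0 = (0 + 600.9)/EI = 600.9/EI
A unit hogging moment at Q produces rotation L₁/(3EI) + L₂/(3EI) = 4.833/EI.
Slope continuity at Q: θ_0 = M_Q·4.833/EI, so M_Q = 600.9/4.833 = 124.3 kN·m (hogging).
Span PQ, ΣM about P with M_Q applied at Q: R_Q^{PQ}·6 = 0 + 124.3, so R_Q^{PQ} = 20.72 kN and R_P = 0 − 20.72 = -20.72 kN.

R_P = -20.72 kN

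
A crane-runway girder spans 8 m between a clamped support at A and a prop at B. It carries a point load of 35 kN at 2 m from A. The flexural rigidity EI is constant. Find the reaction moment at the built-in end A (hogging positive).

M_A = 45.94 kN·m

Choose R_B as the redundant. The primary structure is the cantilever fixed at A.
Free-end deflection of the primary structure under the applied loading (downward +):
  point load 35 at a = 2: Pa²(3L − a)/(6EI) = 513.3/EI
Flexibility coefficient — unit upward force at B: δ_{BB} = L³/(3EI) = 170.7/EI.
Compatibility at B: δ_0 − R_B·δ_{BB} = 0, so R_B = 513.3/170.7 = 3.008 kN.
Moment equilibrium about A: M_A = Σ(load moments about A) − R_B·L = 70 − 3.008×8 = 45.94 kN·m.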